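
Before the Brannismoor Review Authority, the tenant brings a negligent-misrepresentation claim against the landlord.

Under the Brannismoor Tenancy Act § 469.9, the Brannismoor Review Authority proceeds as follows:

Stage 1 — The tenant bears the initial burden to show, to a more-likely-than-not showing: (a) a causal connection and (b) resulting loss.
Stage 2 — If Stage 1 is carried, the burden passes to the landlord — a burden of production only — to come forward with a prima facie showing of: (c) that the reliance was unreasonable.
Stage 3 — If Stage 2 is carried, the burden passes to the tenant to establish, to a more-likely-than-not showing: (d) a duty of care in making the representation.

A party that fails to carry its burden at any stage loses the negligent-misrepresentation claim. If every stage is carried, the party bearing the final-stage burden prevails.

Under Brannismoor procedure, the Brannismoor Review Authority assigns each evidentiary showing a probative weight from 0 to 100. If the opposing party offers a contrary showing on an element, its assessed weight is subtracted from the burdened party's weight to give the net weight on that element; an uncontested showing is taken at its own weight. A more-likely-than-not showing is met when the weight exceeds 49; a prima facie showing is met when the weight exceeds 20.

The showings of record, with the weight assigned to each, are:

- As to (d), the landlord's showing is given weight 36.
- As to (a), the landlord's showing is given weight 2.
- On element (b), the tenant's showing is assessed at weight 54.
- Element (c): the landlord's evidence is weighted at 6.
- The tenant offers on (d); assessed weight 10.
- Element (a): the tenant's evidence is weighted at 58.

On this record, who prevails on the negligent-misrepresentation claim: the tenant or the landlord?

Stage 1 (tenant, a more-likely-than-not showing, weight exceeds 49): (a) net 58−2=56 > 49 — meets; (b) 54 > 49 — meets.
  Stage 1 carried; the burden shifts to the landlord.
Stage 2 (landlord, a prima facie showing, weight exceeds 20): (c) 6 ≤ 20 — fails.
  Stage 2 not carried; the landlord fails its burden.
The analysis ends at Stage 2; the tenant prevails.

tenant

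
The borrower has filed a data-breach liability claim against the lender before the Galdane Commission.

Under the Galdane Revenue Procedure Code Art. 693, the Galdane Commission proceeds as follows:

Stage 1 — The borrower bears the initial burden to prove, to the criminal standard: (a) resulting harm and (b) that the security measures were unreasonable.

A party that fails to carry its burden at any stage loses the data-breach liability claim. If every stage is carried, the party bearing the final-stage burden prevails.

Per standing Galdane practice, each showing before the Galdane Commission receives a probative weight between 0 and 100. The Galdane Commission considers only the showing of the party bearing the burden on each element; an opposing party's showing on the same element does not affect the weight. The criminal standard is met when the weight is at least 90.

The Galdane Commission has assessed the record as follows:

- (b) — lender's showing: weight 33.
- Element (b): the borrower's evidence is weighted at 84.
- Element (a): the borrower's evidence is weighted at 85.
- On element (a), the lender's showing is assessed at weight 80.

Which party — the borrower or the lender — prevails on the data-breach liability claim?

lender

Stage 1 — burden on borrower; standard: the criminal standard (weight is at least 90).
    (a): 85 (lender's 80 disregarded) < 90 [not met]
    (b): 84 (lender's 33 disregarded) < 90 [not met]
  Not every element is met, so the borrower fails to carry Stage 1.
The lender prevails.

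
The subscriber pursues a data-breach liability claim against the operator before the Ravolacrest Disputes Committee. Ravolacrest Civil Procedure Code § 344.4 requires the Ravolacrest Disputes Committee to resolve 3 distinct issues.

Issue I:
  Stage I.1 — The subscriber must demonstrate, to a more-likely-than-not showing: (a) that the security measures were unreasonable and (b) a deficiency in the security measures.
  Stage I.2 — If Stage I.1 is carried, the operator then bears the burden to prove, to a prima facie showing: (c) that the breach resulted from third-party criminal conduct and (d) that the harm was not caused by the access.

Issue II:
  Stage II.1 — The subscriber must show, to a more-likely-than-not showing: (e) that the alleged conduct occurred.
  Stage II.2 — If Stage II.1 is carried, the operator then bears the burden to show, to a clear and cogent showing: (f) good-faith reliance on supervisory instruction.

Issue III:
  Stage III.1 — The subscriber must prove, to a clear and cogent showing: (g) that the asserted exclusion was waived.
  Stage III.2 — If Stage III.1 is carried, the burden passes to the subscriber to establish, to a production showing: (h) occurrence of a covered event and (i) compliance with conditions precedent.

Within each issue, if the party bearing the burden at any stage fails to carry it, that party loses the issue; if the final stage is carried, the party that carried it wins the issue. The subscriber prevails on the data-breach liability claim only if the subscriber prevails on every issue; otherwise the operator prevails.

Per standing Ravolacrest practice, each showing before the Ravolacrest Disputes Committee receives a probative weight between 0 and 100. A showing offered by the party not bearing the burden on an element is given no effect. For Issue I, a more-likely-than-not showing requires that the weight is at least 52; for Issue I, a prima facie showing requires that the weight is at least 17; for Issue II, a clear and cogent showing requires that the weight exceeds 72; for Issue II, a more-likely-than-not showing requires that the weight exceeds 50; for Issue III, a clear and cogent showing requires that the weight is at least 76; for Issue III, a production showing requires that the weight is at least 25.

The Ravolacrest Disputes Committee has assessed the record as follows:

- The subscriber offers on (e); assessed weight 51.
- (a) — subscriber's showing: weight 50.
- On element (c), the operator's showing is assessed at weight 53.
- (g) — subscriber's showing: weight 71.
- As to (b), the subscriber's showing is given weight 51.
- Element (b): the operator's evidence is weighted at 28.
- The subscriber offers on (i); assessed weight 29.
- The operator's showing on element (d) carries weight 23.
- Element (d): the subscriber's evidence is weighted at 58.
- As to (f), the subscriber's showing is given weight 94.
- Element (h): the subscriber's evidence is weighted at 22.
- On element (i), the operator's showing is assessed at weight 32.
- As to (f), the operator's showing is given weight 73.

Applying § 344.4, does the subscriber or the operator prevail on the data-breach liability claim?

operator

— Issue I —
Stage I.1 — burden on subscriber; standard: a more-likely-than-not showing (weight is at least 52).
    (a): 50 < 52 [not met]
    (b): 51 (operator's 28 disregarded) < 52 [not met]
  Not every element is met, so the subscriber fails to carry Stage I.1.
The operator prevails on this issue.
— Issue II —
At Stage II.1 the subscriber must meet a more-likely-than-not showing (weight exceeds 50): on (e) the weight is 51, which does exceed 50, so (e) meets the standard.
  The subscriber carries Stage II.1; the operator now bears the burden.
At Stage II.2 the operator must meet a clear and cogent showing (weight exceeds 72): on (f) the weight is 73 (the subscriber's 94 is given no effect), which does exceed 72, so (f) meets the standard.
  Stage II.2 carried; the final stage is satisfied.
Every stage carried; the operator prevails on this issue.
— Issue III —
At Stage III.1 the subscriber must meet a clear and cogent showing (weight is at least 76): on (g) the weight is 71, which does not reach 76, so (g) does not meet the standard.
  The subscriber does not carry Stage III.1.
The operator prevails on this issue.
Per-issue: Issue I → operator; Issue II → operator; Issue III → operator. The subscriber must prevail on every issue; overall, the operator prevails.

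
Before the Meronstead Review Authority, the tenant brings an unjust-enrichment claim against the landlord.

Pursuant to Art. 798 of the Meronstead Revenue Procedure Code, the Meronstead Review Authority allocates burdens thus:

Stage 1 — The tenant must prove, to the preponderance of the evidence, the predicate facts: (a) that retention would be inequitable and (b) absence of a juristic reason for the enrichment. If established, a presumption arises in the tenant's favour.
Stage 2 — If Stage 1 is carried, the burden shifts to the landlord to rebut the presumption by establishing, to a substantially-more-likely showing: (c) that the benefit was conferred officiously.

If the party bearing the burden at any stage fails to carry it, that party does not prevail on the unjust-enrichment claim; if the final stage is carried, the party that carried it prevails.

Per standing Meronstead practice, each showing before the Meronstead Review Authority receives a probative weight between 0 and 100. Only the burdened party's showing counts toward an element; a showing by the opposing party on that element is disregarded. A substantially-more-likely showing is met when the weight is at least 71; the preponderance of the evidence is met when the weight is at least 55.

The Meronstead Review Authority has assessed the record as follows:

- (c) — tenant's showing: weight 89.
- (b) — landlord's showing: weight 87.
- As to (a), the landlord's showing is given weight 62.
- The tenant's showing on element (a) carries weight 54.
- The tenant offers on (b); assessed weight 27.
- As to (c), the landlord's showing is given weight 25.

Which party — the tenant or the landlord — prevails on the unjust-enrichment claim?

Stage 1 (tenant, the preponderance of the evidence, weight is at least 55): (a) 54 (landlord's 62 disregarded) < 55 — fails; (b) 27 (landlord's 87 disregarded) < 55 — fails.
  Stage 1 not carried; the tenant fails its burden.
So the landlord prevails.

landlord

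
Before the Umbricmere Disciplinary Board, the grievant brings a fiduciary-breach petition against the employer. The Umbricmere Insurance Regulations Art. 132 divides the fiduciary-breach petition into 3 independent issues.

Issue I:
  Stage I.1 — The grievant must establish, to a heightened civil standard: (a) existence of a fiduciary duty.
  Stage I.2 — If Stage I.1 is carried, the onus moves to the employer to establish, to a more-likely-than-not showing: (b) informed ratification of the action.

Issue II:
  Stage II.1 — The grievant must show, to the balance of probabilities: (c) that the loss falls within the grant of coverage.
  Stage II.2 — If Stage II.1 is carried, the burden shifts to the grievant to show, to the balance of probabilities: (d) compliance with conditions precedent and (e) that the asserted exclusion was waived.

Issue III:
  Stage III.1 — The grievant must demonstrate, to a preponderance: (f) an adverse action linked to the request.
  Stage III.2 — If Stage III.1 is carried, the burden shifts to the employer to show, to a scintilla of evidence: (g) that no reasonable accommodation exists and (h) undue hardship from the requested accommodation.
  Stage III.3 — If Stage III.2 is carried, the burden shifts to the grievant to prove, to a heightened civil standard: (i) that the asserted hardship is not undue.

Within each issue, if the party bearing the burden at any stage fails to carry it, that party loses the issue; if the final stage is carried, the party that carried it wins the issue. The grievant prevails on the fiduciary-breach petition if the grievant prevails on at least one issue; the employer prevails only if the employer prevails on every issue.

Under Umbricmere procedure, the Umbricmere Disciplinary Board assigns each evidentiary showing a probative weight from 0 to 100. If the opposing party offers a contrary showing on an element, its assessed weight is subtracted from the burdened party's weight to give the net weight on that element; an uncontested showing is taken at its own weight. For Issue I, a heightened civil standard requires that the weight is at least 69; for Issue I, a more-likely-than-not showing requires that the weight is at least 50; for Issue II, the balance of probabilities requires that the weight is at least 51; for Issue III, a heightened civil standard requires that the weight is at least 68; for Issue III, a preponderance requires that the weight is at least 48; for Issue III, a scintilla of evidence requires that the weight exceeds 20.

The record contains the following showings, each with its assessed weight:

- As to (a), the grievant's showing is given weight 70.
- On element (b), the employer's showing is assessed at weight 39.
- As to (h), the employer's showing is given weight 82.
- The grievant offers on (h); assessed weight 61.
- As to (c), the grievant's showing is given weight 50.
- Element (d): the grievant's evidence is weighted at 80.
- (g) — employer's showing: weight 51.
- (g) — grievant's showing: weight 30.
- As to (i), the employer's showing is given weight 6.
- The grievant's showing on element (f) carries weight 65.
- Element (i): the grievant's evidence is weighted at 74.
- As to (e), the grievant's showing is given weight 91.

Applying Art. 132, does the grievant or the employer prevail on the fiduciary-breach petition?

— Issue I —
Stage I.1 — burden on grievant; standard: a heightened civil standard (weight is at least 69).
    (a): 70 ≥ 69 [met]
  All elements met. The burden passes to the employer.
Stage I.2 — burden on employer; standard: a more-likely-than-not showing (weight is at least 50).
    (b): 39 < 50 [not met]
  Stage I.2 not carried; the employer fails its burden.
The analysis ends at Stage I.2; the grievant prevails on this issue.
— Issue II —
At Stage II.1 the grievant must meet the balance of probabilities (weight is at least 51): on (c) the weight is 50, which does not reach 51, so (c) does not meet the standard.
  The grievant does not carry Stage II.1.
The employer prevails on this issue.
— Issue III —
Stage III.1 — burden on grievant; standard: a preponderance (weight is at least 48).
    (f): 65 ≥ 48 [met]
  Stage III.1 is satisfied; the onus moves to the employer.
Stage III.2 — burden on employer; standard: a scintilla of evidence (weight exceeds 20).
    (g): 51 − 30 = 21 > 20 [met]
    (h): 82 − 61 = 21 > 20 [met]
  All elements met. The burden passes to the grievant.
Stage III.3 — burden on grievant; standard: a heightened civil standard (weight is at least 68).
    (i): 74 − 6 = 68 ≥ 68 [met]
  All elements met at the final stage.
With every stage satisfied, the grievant prevails on this issue.
Per-issue: Issue I → grievant; Issue II → employer; Issue III → grievant. The grievant must prevail on at least one issue; overall, the grievant prevails.

grievant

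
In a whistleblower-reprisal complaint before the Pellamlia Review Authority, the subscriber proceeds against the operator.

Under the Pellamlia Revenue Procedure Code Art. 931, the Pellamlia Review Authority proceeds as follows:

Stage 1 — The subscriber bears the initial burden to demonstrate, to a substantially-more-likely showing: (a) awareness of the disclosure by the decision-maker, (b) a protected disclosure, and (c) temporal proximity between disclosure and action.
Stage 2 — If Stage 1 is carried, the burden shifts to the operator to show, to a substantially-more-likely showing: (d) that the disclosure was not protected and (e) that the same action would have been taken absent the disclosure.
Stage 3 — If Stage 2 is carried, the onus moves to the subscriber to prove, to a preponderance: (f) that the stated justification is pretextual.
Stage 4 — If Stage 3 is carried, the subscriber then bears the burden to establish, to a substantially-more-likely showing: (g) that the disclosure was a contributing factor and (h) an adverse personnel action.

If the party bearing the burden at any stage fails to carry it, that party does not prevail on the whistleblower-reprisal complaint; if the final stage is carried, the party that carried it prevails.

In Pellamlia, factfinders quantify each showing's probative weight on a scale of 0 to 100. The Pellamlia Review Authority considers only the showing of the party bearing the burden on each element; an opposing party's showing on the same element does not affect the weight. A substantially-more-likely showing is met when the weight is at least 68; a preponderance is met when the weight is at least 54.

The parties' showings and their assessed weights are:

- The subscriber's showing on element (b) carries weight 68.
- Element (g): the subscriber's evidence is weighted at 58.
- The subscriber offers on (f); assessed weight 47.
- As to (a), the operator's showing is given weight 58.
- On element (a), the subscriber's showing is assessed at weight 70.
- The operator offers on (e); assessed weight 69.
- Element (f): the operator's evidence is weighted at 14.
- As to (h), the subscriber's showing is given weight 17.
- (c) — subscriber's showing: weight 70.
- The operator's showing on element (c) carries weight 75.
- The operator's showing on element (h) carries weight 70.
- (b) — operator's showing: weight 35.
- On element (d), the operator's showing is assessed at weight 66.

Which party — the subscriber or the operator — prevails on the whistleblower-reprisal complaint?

Stage 1 — burden on subscriber; standard: a substantially-more-likely showing (weight is at least 68).
    (a): 70 (operator's 58 disregarded) ≥ 68 [met]
    (b): 68 (operator's 35 disregarded) ≥ 68 [met]
    (c): 70 (operator's 75 disregarded) ≥ 68 [met]
  All elements met. The burden passes to the operator.
Stage 2 — burden on operator; standard: a substantially-more-likely showing (weight is at least 68).
    (d): 66 < 68 [not met]
    (e): 69 ≥ 68 [met]
  The operator does not carry Stage 2.
So the subscriber prevails.

subscriber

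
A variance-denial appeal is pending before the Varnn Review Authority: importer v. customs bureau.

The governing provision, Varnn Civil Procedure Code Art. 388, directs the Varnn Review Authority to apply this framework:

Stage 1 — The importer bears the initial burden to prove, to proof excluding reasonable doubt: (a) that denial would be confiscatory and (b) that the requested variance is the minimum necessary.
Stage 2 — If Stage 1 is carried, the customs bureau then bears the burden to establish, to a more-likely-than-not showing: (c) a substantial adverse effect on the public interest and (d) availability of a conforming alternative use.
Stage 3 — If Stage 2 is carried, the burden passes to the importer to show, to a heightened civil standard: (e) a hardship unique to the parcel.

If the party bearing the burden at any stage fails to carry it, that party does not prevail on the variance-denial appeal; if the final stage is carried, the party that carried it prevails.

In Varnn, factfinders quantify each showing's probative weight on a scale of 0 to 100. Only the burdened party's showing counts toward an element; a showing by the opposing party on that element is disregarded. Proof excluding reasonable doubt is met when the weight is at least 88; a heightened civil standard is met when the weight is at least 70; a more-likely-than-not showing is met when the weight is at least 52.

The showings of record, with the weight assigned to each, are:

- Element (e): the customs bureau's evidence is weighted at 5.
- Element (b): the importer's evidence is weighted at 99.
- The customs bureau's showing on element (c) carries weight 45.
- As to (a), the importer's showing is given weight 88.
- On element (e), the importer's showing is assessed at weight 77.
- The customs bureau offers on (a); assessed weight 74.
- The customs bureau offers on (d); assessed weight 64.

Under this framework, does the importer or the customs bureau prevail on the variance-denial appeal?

Stage 1 (importer, proof excluding reasonable doubt, weight is at least 88): (a) 88 (customs bureau's 74 disregarded) ≥ 88 — meets; (b) 99 ≥ 88 — meets.
  The importer carries Stage 1; the customs bureau now bears the burden.
Stage 2 (customs bureau, a more-likely-than-not showing, weight is at least 52): (c) 45 < 52 — fails; (d) 64 ≥ 52 — meets.
  Stage 2 not carried; the customs bureau fails its burden.
The analysis ends at Stage 2; the importer prevails.

importer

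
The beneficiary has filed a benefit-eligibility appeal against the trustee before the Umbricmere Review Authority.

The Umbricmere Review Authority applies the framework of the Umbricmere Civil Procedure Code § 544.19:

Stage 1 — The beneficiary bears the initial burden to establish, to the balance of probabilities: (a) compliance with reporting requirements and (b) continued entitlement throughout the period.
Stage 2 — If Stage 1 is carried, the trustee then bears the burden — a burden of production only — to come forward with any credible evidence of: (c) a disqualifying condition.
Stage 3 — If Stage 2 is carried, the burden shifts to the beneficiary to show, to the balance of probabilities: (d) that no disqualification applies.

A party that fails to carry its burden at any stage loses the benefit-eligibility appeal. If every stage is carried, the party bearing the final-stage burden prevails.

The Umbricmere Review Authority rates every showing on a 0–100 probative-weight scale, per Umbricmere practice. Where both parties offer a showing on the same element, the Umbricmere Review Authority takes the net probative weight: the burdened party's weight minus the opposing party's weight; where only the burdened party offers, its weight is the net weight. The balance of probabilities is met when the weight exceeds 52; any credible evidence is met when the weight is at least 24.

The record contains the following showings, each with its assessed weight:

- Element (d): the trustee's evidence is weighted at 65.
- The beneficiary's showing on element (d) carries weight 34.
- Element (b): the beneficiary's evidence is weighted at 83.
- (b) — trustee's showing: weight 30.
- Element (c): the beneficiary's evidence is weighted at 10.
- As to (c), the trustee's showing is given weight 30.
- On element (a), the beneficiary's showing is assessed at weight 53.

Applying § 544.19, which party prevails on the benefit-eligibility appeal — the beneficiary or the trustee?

Stage 1 — burden on beneficiary; standard: the balance of probabilities (weight exceeds 52).
    (a): 53 > 52 [met]
    (b): 83 − 30 = 53 > 52 [met]
  All elements met. The burden passes to the trustee.
Stage 2 — burden on trustee; standard: any credible evidence (weight is at least 24).
    (c): 30 − 10 = 20 < 24 [not met]
  Stage 2 not carried; the trustee fails its burden.
The beneficiary prevails.

beneficiary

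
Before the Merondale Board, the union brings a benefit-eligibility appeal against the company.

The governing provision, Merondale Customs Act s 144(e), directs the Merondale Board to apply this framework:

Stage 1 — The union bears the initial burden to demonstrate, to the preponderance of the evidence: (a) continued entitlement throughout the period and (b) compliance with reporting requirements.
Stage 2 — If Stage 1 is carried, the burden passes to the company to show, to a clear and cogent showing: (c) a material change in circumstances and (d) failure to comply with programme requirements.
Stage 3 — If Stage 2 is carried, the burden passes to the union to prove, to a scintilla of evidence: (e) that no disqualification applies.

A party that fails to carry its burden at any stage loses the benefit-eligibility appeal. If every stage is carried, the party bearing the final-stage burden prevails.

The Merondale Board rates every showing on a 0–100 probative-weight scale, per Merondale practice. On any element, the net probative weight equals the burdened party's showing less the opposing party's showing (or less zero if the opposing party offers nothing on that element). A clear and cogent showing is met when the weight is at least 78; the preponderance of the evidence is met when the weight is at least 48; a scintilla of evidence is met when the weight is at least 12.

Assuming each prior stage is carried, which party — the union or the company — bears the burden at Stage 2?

company

Stage 2's rule assigns the burden to the company (to a clear and cogent showing).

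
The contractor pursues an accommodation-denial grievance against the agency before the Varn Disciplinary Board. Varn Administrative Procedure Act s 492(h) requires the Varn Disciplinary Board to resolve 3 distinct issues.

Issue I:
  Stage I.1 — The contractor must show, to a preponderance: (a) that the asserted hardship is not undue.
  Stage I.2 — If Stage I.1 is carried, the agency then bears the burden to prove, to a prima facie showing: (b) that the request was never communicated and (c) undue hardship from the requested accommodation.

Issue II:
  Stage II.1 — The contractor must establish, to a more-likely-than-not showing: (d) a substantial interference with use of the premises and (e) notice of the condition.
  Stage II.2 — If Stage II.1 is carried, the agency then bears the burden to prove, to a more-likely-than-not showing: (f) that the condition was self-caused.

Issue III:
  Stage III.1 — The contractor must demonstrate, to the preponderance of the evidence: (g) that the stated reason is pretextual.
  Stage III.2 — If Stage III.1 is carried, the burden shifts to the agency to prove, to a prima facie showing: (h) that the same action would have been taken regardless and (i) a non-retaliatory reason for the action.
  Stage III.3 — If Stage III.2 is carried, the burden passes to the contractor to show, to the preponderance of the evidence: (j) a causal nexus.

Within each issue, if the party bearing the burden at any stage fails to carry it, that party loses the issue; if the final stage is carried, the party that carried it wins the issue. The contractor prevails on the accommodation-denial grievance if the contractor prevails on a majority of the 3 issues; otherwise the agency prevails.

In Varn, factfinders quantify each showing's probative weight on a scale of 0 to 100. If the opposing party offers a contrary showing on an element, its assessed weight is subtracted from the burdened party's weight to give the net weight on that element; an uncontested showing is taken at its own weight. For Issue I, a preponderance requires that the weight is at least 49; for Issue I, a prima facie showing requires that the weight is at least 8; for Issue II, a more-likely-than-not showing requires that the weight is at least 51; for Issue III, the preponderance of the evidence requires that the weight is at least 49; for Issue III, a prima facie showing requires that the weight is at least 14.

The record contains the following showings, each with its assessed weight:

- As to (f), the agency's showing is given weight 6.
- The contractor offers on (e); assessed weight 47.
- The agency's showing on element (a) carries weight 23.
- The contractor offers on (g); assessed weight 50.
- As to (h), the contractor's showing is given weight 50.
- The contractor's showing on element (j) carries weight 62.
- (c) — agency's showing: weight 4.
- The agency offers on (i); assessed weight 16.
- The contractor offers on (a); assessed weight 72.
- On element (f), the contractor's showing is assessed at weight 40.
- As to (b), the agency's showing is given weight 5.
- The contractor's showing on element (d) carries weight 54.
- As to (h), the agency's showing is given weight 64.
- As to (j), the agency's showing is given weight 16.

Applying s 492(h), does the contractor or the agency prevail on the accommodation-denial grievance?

agency

— Issue I —
At Stage I.1 the contractor must meet a preponderance (weight is at least 49): on (a) the weight is 72 less the opposing 23 gives net 49, which does reach 49, so (a) meets the standard.
  The contractor carries Stage I.1; the agency now bears the burden.
At Stage I.2 the agency must meet a prima facie showing (weight is at least 8): on (b) the weight is 5, which does not reach 8, so (b) does not meet the standard; on (c) the weight is 4, < 8, so (c) does not meet the standard.
  The agency does not carry Stage I.2.
The analysis ends at Stage I.2; the contractor prevails on this issue.
— Issue II —
At Stage II.1 the contractor must meet a more-likely-than-not showing (weight is at least 51): on (d) the weight is 54, ≥ 51, so (d) meets the standard; on (e) the weight is 47, which does not reach 51, so (e) does not meet the standard.
  The contractor does not carry Stage II.1.
So the agency prevails on this issue.
— Issue III —
Stage III.1 (contractor, the preponderance of the evidence, weight is at least 49): (g) 50 ≥ 49 — meets.
  All elements met. The burden passes to the agency.
Stage III.2 (agency, a prima facie showing, weight is at least 14): (h) net 64−50=14 ≥ 14 — meets; (i) 16 ≥ 14 — meets.
  The agency carries Stage III.2; the contractor now bears the burden.
Stage III.3 (contractor, the preponderance of the evidence, weight is at least 49): (j) net 62−16=46 < 49 — fails.
  Not every element is met, so the contractor fails to carry Stage III.3.
The agency prevails on this issue.
Per-issue: Issue I → contractor; Issue II → agency; Issue III → agency. The contractor must prevail on a majority of issues; overall, the agency prevails.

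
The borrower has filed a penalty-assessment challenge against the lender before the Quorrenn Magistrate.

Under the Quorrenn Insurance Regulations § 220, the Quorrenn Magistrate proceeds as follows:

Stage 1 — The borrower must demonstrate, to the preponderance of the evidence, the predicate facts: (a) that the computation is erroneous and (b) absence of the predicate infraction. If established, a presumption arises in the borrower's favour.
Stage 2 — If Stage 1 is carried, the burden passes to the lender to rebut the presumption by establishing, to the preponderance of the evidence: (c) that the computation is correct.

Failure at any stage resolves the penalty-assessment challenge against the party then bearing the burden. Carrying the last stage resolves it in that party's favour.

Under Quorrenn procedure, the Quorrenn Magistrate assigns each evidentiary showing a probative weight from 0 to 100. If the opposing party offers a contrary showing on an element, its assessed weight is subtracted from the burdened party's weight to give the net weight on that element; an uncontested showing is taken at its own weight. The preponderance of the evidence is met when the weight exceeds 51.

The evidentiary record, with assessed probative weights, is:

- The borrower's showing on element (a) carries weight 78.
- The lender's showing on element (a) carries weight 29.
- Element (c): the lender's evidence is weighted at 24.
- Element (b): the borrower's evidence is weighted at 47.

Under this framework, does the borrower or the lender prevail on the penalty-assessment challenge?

At Stage 1 the borrower must meet the preponderance of the evidence (weight exceeds 51): on (a) the weight is 78 less the opposing 29 gives net 49, which does not exceed 51, so (a) does not meet the standard; on (b) the weight is 47, ≤ 51, so (b) does not meet the standard.
  Stage 1 not carried; the borrower fails its burden.
The analysis ends at Stage 1; the lender prevails.

lender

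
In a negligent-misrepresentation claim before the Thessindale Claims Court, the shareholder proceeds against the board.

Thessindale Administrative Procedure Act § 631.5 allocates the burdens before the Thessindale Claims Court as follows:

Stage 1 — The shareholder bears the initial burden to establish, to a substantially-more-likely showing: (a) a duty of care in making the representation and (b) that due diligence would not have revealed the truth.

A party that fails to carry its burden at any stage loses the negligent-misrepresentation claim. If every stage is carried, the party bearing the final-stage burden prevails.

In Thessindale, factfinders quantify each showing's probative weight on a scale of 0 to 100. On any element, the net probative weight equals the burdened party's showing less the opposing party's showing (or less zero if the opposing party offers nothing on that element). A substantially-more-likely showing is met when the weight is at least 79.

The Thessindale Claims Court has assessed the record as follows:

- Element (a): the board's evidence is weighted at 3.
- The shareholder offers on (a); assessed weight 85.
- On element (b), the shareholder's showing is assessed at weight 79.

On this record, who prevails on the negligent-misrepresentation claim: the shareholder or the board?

shareholder

Stage 1 — burden on shareholder; standard: a substantially-more-likely showing (weight is at least 79).
    (a): 85 − 3 = 82 ≥ 79 [met]
    (b): 79 ≥ 79 [met]
  Stage 1 carried; the final stage is satisfied.
Every stage carried; the shareholder prevails.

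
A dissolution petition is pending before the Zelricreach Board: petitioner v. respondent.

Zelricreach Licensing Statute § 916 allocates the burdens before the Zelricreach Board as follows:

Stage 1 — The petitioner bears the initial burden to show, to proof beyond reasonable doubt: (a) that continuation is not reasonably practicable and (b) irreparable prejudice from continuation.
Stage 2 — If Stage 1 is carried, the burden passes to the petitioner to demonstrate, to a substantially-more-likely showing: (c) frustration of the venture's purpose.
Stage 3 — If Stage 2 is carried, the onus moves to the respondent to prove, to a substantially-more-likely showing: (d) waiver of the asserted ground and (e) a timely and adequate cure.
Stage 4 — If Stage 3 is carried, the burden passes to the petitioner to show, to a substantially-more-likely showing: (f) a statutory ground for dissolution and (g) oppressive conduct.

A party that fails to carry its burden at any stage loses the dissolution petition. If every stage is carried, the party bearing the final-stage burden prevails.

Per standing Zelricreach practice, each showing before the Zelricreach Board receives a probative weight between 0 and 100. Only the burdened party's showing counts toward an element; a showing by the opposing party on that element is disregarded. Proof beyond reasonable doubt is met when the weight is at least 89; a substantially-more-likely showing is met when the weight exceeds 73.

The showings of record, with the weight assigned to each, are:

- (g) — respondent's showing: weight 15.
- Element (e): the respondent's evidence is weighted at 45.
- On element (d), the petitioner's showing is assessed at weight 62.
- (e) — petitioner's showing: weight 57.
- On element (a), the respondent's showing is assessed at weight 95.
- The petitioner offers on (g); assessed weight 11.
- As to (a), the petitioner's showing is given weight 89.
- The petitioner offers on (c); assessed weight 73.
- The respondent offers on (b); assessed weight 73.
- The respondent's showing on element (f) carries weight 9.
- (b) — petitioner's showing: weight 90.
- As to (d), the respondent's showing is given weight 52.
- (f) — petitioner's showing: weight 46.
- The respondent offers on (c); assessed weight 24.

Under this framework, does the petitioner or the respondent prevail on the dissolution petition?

Stage 1 (petitioner, proof beyond reasonable doubt, weight is at least 89): (a) 89 (respondent's 95 disregarded) ≥ 89 — meets; (b) 90 (respondent's 73 disregarded) ≥ 89 — meets.
  Stage 1 carried; the burden remains with the petitioner.
Stage 2 (petitioner, a substantially-more-likely showing, weight exceeds 73): (c) 73 (respondent's 24 disregarded) ≤ 73 — fails.
  Not every element is met, so the petitioner fails to carry Stage 2.
The respondent prevails.

respondent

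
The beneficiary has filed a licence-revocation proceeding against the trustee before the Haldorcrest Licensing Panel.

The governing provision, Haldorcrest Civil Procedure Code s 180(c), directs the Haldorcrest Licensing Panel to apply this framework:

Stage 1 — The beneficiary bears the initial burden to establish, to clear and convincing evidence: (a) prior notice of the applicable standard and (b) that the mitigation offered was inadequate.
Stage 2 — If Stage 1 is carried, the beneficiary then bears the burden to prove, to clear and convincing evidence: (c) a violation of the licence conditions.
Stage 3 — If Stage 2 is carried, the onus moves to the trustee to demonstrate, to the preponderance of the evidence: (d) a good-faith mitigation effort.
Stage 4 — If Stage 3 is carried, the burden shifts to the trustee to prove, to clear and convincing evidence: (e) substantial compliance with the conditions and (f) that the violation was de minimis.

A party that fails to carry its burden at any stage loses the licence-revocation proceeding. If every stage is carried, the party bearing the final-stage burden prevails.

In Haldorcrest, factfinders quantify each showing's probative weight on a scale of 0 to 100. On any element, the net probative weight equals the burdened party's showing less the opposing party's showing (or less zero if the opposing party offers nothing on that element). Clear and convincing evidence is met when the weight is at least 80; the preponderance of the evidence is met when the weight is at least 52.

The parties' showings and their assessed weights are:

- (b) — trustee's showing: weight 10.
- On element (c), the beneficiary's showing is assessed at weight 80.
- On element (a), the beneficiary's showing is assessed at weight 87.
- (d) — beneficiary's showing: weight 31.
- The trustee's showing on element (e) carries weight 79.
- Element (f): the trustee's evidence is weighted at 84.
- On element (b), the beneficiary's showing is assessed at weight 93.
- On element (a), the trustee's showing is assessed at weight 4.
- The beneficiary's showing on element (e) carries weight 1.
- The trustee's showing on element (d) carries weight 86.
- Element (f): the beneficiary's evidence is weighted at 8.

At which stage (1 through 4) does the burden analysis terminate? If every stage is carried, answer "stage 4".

stage 4

Stage 1 (beneficiary, clear and convincing evidence, weight is at least 80): (a) net 87−4=83 ≥ 80 — meets; (b) net 93−10=83 ≥ 80 — meets.
  All elements met. The beneficiary retains the burden for Stage 2.
Stage 2 (beneficiary, clear and convincing evidence, weight is at least 80): (c) 80 ≥ 80 — meets.
  Stage 2 is satisfied; the onus moves to the trustee.
Stage 3 (trustee, the preponderance of the evidence, weight is at least 52): (d) net 86−31=55 ≥ 52 — meets.
  Stage 3 carried; the burden remains with the trustee.
Stage 4 (trustee, clear and convincing evidence, weight is at least 80): (e) net 79−1=78 < 80 — fails; (f) net 84−8=76 < 80 — fails.
  The trustee does not carry Stage 4.
The analysis ends at Stage 4; the beneficiary prevails.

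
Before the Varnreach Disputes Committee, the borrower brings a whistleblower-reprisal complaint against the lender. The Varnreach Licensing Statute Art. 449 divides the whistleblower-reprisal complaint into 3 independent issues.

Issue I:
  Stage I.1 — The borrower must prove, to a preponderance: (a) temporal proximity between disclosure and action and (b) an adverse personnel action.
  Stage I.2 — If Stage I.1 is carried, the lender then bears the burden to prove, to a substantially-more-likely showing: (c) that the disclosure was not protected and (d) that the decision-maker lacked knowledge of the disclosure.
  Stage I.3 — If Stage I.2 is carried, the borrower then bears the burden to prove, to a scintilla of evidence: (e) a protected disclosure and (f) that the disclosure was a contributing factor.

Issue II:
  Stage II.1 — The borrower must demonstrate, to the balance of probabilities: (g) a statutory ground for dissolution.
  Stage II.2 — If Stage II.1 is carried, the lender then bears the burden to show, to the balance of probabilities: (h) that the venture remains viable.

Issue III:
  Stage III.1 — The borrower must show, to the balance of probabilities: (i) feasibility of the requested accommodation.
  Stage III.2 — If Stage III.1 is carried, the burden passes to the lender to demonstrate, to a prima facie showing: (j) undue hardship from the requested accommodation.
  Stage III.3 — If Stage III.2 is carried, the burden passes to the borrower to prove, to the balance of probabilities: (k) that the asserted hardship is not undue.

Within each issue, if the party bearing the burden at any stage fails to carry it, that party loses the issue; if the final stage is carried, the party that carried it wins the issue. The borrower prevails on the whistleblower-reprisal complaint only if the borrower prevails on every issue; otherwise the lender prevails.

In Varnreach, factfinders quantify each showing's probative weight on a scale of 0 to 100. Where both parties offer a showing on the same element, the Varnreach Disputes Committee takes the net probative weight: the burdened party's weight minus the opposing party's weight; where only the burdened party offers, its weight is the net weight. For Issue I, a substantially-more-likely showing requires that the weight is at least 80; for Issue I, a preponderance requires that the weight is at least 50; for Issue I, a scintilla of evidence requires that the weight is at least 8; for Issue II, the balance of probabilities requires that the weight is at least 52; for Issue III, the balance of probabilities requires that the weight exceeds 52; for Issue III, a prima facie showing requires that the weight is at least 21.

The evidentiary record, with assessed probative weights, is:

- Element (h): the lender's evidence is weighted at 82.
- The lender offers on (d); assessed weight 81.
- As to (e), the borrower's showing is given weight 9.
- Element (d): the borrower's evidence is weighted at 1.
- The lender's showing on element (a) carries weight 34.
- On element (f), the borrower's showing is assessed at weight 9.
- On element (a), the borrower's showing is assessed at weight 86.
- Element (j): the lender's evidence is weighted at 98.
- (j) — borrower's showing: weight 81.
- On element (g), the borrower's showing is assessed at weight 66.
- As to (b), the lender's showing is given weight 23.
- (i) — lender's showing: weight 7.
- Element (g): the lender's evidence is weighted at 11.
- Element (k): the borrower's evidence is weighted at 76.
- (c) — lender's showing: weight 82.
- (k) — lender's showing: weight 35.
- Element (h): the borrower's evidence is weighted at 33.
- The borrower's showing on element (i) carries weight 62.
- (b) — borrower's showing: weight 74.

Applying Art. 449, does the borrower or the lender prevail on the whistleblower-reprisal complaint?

— Issue I —
Stage I.1 (borrower, a preponderance, weight is at least 50): (a) net 86−34=52 ≥ 50 — meets; (b) net 74−23=51 ≥ 50 — meets.
  Stage I.1 carried; the burden shifts to the lender.
Stage I.2 (lender, a substantially-more-likely showing, weight is at least 80): (c) 82 ≥ 80 — meets; (d) net 81−1=80 ≥ 80 — meets.
  The lender carries Stage I.2; the borrower now bears the burden.
Stage I.3 (borrower, a scintilla of evidence, weight is at least 8): (e) 9 ≥ 8 — meets; (f) 9 ≥ 8 — meets.
  All elements met at the final stage.
Every stage carried; the borrower prevails on this issue.
— Issue II —
Stage II.1 — burden on borrower; standard: the balance of probabilities (weight is at least 52).
    (g): 66 − 11 = 55 ≥ 52 [met]
  The borrower carries Stage II.1; the lender now bears the burden.
Stage II.2 — burden on lender; standard: the balance of probabilities (weight is at least 52).
    (h): 82 − 33 = 49 < 52 [not met]
  Not every element is met, so the lender fails to carry Stage II.2.
The analysis ends at Stage II.2; the borrower prevails on this issue.
— Issue III —
At Stage III.1 the borrower must meet the balance of probabilities (weight exceeds 52): on (i) the weight is 62 less the opposing 7 gives net 55, which does exceed 52, so (i) meets the standard.
  All elements met. The burden passes to the lender.
At Stage III.2 the lender must meet a prima facie showing (weight is at least 21): on (j) the weight is 98 less the opposing 81 gives net 17, which does not reach 21, so (j) does not meet the standard.
  The lender does not carry Stage III.2.
The borrower prevails on this issue.
Per-issue: Issue I → borrower; Issue II → borrower; Issue III → borrower. The borrower must prevail on every issue; overall, the borrower prevails.

borrower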